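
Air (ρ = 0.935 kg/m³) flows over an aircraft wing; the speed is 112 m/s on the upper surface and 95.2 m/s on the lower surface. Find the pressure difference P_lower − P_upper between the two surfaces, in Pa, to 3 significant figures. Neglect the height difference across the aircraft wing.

ΔP = 1630 Pa

Bernoulli (same height): P_lower − P_upper = ½ρ(v_upper² − v_lower²).
ΔP = ½·0.935·(112² − 95.2²) = 1630 Pa.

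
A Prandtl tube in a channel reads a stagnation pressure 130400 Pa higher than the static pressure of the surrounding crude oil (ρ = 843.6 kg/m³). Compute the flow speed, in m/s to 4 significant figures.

At the stagnation point the flow is brought to rest, so Bernoulli gives P_stag − P_static = ½ρv².
v = √(2ΔP/ρ) = √(2·130400/843.6) = 17.58 m/s.

v ≈ 17.58 m/s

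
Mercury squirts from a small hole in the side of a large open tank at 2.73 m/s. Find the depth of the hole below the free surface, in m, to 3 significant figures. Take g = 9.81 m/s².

h ≈ 0.380 m

For a small hole in a large open tank, ½v² = gh, giving h = v²/(2g).
h = 2.73²/(2·9.81) = 7.45/19.62 = 0.380 m.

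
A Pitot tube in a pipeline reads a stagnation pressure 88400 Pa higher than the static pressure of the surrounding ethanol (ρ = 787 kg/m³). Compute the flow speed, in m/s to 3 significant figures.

v ≈ 15.0 m/s

Bernoulli between the free stream and the stagnation point: ½ρv² = P_stag − P_static.
v = √(2ΔP/ρ) = √(2·88400/787) = 15.0 m/s.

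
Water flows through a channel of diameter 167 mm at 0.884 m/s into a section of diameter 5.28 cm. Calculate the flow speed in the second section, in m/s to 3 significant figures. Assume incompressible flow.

The volume flow rate is constant, so v₂ = (A₁/A₂)v₁ = (219/21.9)·0.884 = 8.84 m/s.

v₂ ≈ 8.84 m/s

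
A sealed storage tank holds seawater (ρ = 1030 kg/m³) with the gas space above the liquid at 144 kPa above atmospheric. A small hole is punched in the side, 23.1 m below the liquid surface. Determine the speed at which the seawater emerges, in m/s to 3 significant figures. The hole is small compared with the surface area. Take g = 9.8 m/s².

Take point 1 at the surface (v₁ ≈ 0) and point 2 at the hole (at atmospheric pressure). Bernoulli: P₁ + ρg h = P_atm + ½ρv₂².
With P₁ − P_atm = 144000 Pa, v₂ = √(2gh + 2ΔP/ρ) = √(2·9.8·23.1 + 2·144000/1030) = 27.1 m/s.

v ≈ 27.1 m/s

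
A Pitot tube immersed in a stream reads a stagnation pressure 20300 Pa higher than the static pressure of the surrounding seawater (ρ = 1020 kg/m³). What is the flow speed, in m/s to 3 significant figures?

v ≈ 6.31 m/s

Bernoulli between the free stream and the stagnation point: ½ρv² = P_stag − P_static.
v = √(2ΔP/ρ) = √(2·20300/1020) = 6.31 m/s.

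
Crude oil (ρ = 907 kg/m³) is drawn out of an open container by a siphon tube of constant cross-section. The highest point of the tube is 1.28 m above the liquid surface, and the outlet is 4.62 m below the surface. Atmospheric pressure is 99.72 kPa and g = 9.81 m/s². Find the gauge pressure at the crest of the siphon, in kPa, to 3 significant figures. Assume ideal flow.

P_gauge ≈ -52.5 kPa

Bernoulli surface→outlet gives ½v² = g·h_out, so v = √(2·9.81·4.62) = 9.52 m/s.
With constant cross-section the crest speed equals v; applying Bernoulli from the surface up to the crest, P_top = P_atm − ½ρv² − ρg·h_top.
P_top = 99720 − ½·907·9.52² − 907·9.81·1.28 = 47200 Pa. So P_gauge = P_top − P_atm = -52500 Pa.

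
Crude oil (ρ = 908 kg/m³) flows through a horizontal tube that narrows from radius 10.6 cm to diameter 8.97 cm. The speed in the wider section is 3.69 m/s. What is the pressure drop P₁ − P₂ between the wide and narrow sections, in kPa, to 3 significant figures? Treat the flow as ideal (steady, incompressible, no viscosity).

ΔP ≈ 187 kPa

The volume flow rate is constant, so v₂ = (A₁/A₂)v₁ = (353/63.2)·3.69 = 20.6 m/s.
The pipe is horizontal, so Bernoulli reduces to P₁ + ½ρv₁² = P₂ + ½ρv₂².
P₁ − P₂ = ½·908·(20.6² − 3.69²) = ½·908·411 = 187000 Pa.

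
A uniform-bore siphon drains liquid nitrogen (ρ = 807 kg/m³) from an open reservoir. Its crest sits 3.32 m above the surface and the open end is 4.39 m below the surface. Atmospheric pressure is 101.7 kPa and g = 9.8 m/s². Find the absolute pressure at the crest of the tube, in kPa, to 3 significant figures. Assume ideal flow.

From the surface to the outlet (both open to atmosphere, surface at rest): v = √(2g·h_out) = √(2·9.8·4.39) = 9.28 m/s.
Continuity keeps v the same throughout the tube; from surface to crest, P_atm + 0 = P_top + ½ρv² + ρg·h_top.
P_top = 101700 − ½·807·9.28² − 807·9.8·3.32 = 40700 Pa.

P_top ≈ 40.7 kPa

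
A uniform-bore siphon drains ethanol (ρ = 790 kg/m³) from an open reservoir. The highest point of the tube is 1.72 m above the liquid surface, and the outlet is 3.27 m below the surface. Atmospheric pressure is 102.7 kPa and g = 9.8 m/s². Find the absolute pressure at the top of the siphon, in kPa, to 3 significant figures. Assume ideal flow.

P_top = 64.1 kPa

The outlet speed comes from Torricelli: v = √(2g·3.27) = 8.01 m/s.
Continuity keeps v the same throughout the tube; from surface to crest, P_atm + 0 = P_top + ½ρv² + ρg·h_top.
P_top = 102700 − ½·790·8.01² − 790·9.8·1.72 = 64100 Pa.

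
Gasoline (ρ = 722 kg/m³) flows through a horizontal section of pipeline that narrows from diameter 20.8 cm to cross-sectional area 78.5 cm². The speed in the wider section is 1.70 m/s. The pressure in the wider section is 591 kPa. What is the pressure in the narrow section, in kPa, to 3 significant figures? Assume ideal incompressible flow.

P₂ ≈ 572 kPa

The volume flow rate is constant, so v₂ = (A₁/A₂)v₁ = (340/78.5)·1.70 = 7.36 m/s.
Along the horizontal streamline, P + ½ρv² is constant.
P₂ = P₁ − ½ρ(v₂² − v₁²) = 591000 − ½·722·(7.36² − 1.70²) = 591000 − 18500 = 572000 Pa.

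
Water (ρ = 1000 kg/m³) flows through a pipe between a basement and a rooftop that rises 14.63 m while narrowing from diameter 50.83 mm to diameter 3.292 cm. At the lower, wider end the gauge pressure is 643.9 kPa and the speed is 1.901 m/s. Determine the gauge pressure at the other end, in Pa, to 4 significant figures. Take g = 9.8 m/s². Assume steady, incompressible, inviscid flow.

P₂ ≈ 492100 Pa

The volume flow rate is constant, so v₂ = (A₁/A₂)v₁ = (20.29/8.512)·1.901 = 4.532 m/s.
Energy conservation along the streamline gives P₂ = P₁ − ½ρ(v₂² − v₁²) − ρg(h₂ − h₁).
P₂ = 643900 + ½·1000·(1.901² − 4.532²) − 1000·9.8·(+14.63) = 643900 + (-8463) − (143400) = 492100 Pa.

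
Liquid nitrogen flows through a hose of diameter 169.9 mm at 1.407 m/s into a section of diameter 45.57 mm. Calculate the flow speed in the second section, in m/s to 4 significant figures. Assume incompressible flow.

By continuity, v₂ = v₁·A₁/A₂ = 1.407·(226.7/16.31) = 19.56 m/s.

v₂ ≈ 19.56 m/s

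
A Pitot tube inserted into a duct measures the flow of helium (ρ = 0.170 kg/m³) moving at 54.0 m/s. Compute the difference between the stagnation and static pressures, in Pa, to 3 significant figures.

248 Pa

The dynamic pressure equals the rise in static pressure at the stagnation point: ΔP = ½ρv².
ΔP = ½·0.170·54.0² = 248 Pa.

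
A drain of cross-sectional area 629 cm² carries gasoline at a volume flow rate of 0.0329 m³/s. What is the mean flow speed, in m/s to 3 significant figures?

v ≈ 0.523 m/s

Q = 0.0329 m³/s = 0.0329 m³/s.
v = Q/A = 0.0329 / 0.0629 = 0.523 m/s.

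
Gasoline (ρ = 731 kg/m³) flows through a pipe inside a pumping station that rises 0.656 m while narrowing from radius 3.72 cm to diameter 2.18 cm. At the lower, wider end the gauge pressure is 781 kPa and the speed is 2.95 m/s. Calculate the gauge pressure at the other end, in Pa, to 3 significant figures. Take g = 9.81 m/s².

P₂ ≈ 348000 Pa

The volume flow rate is constant, so v₂ = (A₁/A₂)v₁ = (43.5/3.73)·2.95 = 34.4 m/s.
Applying Bernoulli between the two ends and solving for P₂: P₂ = P₁ + ½ρ(v₁² − v₂²) − ρgΔh.
P₂ = 781000 + ½·731·(2.95² − 34.4²) − 731·9.81·(+0.656) = 781000 + (-428000) − (4700) = 348000 Pa.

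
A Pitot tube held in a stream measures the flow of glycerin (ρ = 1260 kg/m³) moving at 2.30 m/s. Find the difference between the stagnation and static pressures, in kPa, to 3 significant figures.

3.33 kPa

The dynamic pressure equals the rise in static pressure at the stagnation point: ΔP = ½ρv².
ΔP = ½·1260·2.30² = 3330 Pa.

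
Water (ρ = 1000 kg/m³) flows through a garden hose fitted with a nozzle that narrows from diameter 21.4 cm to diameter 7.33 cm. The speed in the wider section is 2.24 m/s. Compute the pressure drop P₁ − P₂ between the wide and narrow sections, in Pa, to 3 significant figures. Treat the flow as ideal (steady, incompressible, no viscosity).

ΔP ≈ 180000 Pa

Mass conservation (A₁v₁ = A₂v₂) gives v₂ = 2.24 × 360/42.2 = 19.1 m/s.
Along the horizontal streamline, P + ½ρv² is constant.
P₁ − P₂ = ½·1000·(19.1² − 2.24²) = ½·1000·360 = 180000 Pa.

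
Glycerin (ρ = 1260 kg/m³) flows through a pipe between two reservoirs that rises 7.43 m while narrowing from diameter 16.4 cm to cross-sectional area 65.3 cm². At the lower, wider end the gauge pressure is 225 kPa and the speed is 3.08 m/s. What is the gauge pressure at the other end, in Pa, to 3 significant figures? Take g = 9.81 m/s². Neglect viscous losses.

P₂ = 76600 Pa

The volume flow rate is constant, so v₂ = (A₁/A₂)v₁ = (211/65.3)·3.08 = 9.96 m/s.
Bernoulli: P₁ + ½ρv₁² + ρg h₁ = P₂ + ½ρv₂² + ρg h₂, so P₂ = P₁ + ½ρ(v₁² − v₂²) − ρg(h₂ − h₁).
P₂ = 225000 + ½·1260·(3.08² − 9.96²) − 1260·9.81·(+7.43) = 225000 + (-56600) − (91800) = 76600 Pa.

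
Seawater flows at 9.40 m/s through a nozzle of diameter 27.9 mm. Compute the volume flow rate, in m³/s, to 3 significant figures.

Q = A·v = 0.000611 m² × 9.40 m/s = 0.00575 m³/s.

Q ≈ 0.00575 m³/s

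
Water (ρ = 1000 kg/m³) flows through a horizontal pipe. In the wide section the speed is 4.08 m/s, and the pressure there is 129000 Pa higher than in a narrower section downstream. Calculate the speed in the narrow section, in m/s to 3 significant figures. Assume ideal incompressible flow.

With h₁ = h₂, rearranging Bernoulli gives v₂ = √(v₁² + 2ΔP/ρ).
v₂ = √(4.08² + 2·129000/1000) = √(16.6 + 258) = 16.6 m/s.

v₂ ≈ 16.6 m/s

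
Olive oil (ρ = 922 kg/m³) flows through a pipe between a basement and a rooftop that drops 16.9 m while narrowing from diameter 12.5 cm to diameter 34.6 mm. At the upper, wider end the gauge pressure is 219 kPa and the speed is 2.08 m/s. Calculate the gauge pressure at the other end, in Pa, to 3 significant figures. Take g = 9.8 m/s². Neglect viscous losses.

Continuity gives A₁v₁ = A₂v₂, so v₂ = (123 cm²)/(9.40 cm²) × 2.08 m/s = 27.1 m/s.
Energy conservation along the streamline gives P₂ = P₁ − ½ρ(v₂² − v₁²) − ρg(h₂ − h₁).
P₂ = 219000 + ½·922·(2.08² − 27.1²) − 922·9.8·(−16.9) = 219000 + (-338000) − (-153000) = 33900 Pa.

33900 Pa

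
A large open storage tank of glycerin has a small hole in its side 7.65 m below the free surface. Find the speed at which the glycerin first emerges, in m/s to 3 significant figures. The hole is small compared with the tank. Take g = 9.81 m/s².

12.3 m/s

With the surface at rest and both surface and jet at atmospheric pressure, Bernoulli gives ρg h = ½ρv², so v = √(2gh) = √(2·9.81·7.65) = 12.3 m/s.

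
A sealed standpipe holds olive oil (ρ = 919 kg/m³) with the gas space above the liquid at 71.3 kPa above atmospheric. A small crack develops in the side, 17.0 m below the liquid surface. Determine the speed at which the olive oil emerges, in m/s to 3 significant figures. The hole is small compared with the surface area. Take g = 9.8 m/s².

Take point 1 at the surface (v₁ ≈ 0) and point 2 at the hole (at atmospheric pressure). Bernoulli: P₁ + ρg h = P_atm + ½ρv₂².
With P₁ − P_atm = 71300 Pa, v₂ = √(2gh + 2ΔP/ρ) = √(2·9.8·17.0 + 2·71300/919) = 22.1 m/s.

22.1 m/s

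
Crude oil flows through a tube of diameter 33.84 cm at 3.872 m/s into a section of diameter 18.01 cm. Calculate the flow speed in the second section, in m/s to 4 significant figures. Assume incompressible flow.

Mass conservation (A₁v₁ = A₂v₂) gives v₂ = 3.872 × 899.4/254.8 = 13.67 m/s.

13.67 m/s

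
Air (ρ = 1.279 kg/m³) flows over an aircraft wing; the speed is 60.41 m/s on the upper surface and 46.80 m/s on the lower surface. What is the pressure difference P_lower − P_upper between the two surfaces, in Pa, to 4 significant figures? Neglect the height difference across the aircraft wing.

Bernoulli (same height): P_lower − P_upper = ½ρ(v_upper² − v_lower²).
ΔP = ½·1.279·(60.41² − 46.80²) = 933.1 Pa.

ΔP = 933.1 Pa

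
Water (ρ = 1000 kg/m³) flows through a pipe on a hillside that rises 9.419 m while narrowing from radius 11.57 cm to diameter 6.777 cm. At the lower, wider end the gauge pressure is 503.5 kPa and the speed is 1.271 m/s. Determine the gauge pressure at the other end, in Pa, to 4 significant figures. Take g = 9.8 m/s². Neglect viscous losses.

Mass conservation (A₁v₁ = A₂v₂) gives v₂ = 1.271 × 420.5/36.07 = 14.82 m/s.
Energy conservation along the streamline gives P₂ = P₁ − ½ρ(v₂² − v₁²) − ρg(h₂ − h₁).
P₂ = 503500 + ½·1000·(1.271² − 14.82²) − 1000·9.8·(+9.419) = 503500 + (-109000) − (92310) = 302200 Pa.

302200 Pa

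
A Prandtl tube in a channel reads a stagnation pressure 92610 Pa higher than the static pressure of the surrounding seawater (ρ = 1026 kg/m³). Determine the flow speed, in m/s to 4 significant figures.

Bernoulli between the free stream and the stagnation point: ½ρv² = P_stag − P_static.
v = √(2ΔP/ρ) = √(2·92610/1026) = 13.44 m/s.

v ≈ 13.44 m/s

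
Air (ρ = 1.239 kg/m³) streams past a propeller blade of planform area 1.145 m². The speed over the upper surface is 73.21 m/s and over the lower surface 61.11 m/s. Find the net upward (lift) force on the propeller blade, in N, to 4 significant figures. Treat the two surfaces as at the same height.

With equal heights on the two surfaces, Bernoulli gives P_lower − P_upper = ½ρ(v_upper² − v_lower²).
ΔP = ½·1.239·(73.21² − 61.11²) = 1007 Pa.
Lift = ΔP · A = 1007 × 1.145 = 1153 N.

1153 N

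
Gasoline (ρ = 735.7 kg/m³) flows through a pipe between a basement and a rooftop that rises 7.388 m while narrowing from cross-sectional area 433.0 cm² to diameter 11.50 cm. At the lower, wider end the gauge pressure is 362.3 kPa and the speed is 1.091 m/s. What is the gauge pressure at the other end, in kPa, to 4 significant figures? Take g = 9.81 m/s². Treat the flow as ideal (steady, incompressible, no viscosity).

By continuity, v₂ = v₁·A₁/A₂ = 1.091·(433.0/103.9) = 4.548 m/s.
Energy conservation along the streamline gives P₂ = P₁ − ½ρ(v₂² − v₁²) − ρg(h₂ − h₁).
P₂ = 362300 + ½·735.7·(1.091² − 4.548²) − 735.7·9.81·(+7.388) = 362300 + (-7171) − (53320) = 301800 Pa.

P₂ ≈ 301.8 kPa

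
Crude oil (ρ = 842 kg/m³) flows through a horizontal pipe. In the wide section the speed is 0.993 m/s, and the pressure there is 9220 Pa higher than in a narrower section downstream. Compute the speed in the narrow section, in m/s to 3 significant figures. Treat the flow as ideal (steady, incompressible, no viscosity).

v₂ ≈ 4.78 m/s

Along the level pipe P + ½ρv² is conserved, hence v₂² = v₁² + 2(P₁ − P₂)/ρ.
v₂ = √(0.993² + 2·9220/842) = √(0.986 + 21.9) = 4.78 m/s.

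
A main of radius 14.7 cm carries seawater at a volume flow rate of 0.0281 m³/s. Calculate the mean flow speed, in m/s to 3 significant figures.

Q = 0.0281 m³/s = 0.0281 m³/s.
v = Q/A = 0.0281 / 0.0679 = 0.414 m/s.

v = 0.414 m/s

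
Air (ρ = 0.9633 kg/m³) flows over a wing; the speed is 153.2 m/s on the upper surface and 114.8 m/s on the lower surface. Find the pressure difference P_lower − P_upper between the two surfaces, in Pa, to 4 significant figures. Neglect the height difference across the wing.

ΔP ≈ 4957 Pa

Bernoulli (same height): P_lower − P_upper = ½ρ(v_upper² − v_lower²).
ΔP = ½·0.9633·(153.2² − 114.8²) = 4957 Pa.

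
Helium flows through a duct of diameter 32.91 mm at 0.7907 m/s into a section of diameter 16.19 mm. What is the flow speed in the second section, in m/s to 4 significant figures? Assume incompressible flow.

v₂ ≈ 3.267 m/s

By continuity, v₂ = v₁·A₁/A₂ = 0.7907·(8.506/2.059) = 3.267 m/s.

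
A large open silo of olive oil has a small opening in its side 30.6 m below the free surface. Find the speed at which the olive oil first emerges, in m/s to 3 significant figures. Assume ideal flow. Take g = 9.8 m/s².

24.5 m/s

Bernoulli from surface to hole (P equal, v_surface ≈ 0): v = √(2gh) = √(2×9.8×30.6) = 24.5 m/s.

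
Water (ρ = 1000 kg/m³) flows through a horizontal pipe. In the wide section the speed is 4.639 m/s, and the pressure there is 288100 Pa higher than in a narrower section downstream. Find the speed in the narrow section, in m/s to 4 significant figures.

Along the level pipe P + ½ρv² is conserved, hence v₂² = v₁² + 2(P₁ − P₂)/ρ.
v₂ = √(4.639² + 2·288100/1000) = √(21.52 + 576.2) = 24.45 m/s.

v₂ ≈ 24.45 m/s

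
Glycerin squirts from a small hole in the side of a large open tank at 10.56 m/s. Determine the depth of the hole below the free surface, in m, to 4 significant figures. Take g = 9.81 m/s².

h ≈ 5.684 m

For a small hole in a large open tank, ½v² = gh, giving h = v²/(2g).
h = 10.56²/(2·9.81) = 111.5/19.62 = 5.684 m.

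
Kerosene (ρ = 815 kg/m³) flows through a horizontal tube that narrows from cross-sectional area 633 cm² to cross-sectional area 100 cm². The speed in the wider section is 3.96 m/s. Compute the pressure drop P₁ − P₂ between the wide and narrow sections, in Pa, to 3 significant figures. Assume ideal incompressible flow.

ΔP ≈ 250000 Pa

The volume flow rate is constant, so v₂ = (A₁/A₂)v₁ = (633/100)·3.96 = 25.1 m/s.
With no height change, Bernoulli's equation is P₁ + ½ρv₁² = P₂ + ½ρv₂².
P₁ − P₂ = ½·815·(25.1² − 3.96²) = ½·815·613 = 250000 Pa.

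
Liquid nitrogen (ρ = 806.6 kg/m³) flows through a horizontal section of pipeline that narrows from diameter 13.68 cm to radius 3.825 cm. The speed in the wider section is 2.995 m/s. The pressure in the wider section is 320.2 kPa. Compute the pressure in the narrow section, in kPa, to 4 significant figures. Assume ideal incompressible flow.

Mass conservation (A₁v₁ = A₂v₂) gives v₂ = 2.995 × 147.0/45.96 = 9.577 m/s.
Along the horizontal streamline, P + ½ρv² is constant.
P₂ = P₁ − ½ρ(v₂² − v₁²) = 320200 − ½·806.6·(9.577² − 2.995²) = 320200 − 33380 = 286800 Pa.

286.8 kPa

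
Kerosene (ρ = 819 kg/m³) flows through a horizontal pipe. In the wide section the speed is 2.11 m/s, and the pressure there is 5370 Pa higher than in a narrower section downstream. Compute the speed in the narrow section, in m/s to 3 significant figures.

v₂ = 4.19 m/s

Horizontal Bernoulli: P₁ + ½ρv₁² = P₂ + ½ρv₂², so v₂² = v₁² + 2(P₁ − P₂)/ρ.
v₂ = √(2.11² + 2·5370/819) = √(4.45 + 13.1) = 4.19 m/s.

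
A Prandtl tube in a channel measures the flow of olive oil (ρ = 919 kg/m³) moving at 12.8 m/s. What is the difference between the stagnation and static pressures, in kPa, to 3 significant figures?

75.3 kPa

The dynamic pressure equals the rise in static pressure at the stagnation point: ΔP = ½ρv².
ΔP = ½·919·12.8² = 75300 Pa.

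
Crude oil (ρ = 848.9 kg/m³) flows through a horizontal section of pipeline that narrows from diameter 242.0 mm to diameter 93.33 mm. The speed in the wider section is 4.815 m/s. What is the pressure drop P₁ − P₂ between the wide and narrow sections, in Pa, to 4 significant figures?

By continuity, v₂ = v₁·A₁/A₂ = 4.815·(460.0/68.41) = 32.37 m/s.
Along the horizontal streamline, P + ½ρv² is constant.
P₁ − P₂ = ½·848.9·(32.37² − 4.815²) = ½·848.9·1025 = 435000 Pa.

ΔP ≈ 435000 Pa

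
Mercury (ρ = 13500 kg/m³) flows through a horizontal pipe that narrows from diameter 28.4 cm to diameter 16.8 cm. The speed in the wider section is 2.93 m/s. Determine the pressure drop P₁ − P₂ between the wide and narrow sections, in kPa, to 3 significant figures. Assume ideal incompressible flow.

ΔP = 415 kPa

The volume flow rate is constant, so v₂ = (A₁/A₂)v₁ = (633/222)·2.93 = 8.37 m/s.
Bernoulli (h₁ = h₂): P₁ − P₂ = ½ρ(v₂² − v₁²).
P₁ − P₂ = ½·13500·(8.37² − 2.93²) = ½·13500·61.5 = 415000 Pa.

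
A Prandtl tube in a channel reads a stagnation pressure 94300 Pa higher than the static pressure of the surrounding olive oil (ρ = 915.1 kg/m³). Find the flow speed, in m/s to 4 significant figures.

At the stagnation point the flow is brought to rest, so Bernoulli gives P_stag − P_static = ½ρv².
v = √(2ΔP/ρ) = √(2·94300/915.1) = 14.36 m/s.

14.36 m/s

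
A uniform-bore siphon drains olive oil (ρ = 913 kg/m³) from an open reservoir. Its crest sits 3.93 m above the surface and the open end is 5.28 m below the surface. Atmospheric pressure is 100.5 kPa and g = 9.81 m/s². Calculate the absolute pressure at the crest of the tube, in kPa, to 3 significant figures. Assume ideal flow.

P_top ≈ 18.0 kPa

From the surface to the outlet (both open to atmosphere, surface at rest): v = √(2g·h_out) = √(2·9.81·5.28) = 10.2 m/s.
Continuity keeps v the same throughout the tube; from surface to crest, P_atm + 0 = P_top + ½ρv² + ρg·h_top.
P_top = 100500 − ½·913·10.2² − 913·9.81·3.93 = 18000 Pa.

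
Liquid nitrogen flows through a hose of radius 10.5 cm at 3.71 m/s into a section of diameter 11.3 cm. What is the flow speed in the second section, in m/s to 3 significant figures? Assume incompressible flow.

v₂ ≈ 12.8 m/s

The volume flow rate is constant, so v₂ = (A₁/A₂)v₁ = (346/100)·3.71 = 12.8 m/s.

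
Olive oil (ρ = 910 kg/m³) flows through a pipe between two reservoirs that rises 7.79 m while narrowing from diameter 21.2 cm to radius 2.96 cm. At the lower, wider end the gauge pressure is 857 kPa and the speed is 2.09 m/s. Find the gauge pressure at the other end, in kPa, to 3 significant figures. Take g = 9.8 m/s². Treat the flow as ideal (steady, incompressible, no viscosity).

P₂ ≈ 463 kPa

Continuity gives A₁v₁ = A₂v₂, so v₂ = (353 cm²)/(27.5 cm²) × 2.09 m/s = 26.8 m/s.
Applying Bernoulli between the two ends and solving for P₂: P₂ = P₁ + ½ρ(v₁² − v₂²) − ρgΔh.
P₂ = 857000 + ½·910·(2.09² − 26.8²) − 910·9.8·(+7.79) = 857000 + (-325000) − (69500) = 463000 Pa.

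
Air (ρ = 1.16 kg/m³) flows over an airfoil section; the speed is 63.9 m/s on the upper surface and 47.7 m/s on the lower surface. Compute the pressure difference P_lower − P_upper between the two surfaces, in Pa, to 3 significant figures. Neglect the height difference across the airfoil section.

1050 Pa

The pressure is lower where the speed is higher: ΔP = ½ρ(v_up² − v_low²).
ΔP = ½·1.16·(63.9² − 47.7²) = 1050 Pa.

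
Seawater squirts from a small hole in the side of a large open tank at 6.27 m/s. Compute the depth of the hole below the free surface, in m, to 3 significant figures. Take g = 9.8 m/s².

h = 2.01 m

Torricelli: v = √(2gh), so h = v²/(2g).
h = 6.27²/(2·9.8) = 39.3/19.60 = 2.01 m.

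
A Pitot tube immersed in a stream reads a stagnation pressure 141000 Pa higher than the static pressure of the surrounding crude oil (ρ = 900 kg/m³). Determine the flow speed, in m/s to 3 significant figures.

17.7 m/s

At the stagnation point the flow is brought to rest, so Bernoulli gives P_stag − P_static = ½ρv².
v = √(2ΔP/ρ) = √(2·141000/900) = 17.7 m/s.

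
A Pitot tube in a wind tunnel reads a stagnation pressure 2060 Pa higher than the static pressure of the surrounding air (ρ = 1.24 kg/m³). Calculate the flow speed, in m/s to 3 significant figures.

At the stagnation point the flow is brought to rest, so Bernoulli gives P_stag − P_static = ½ρv².
v = √(2ΔP/ρ) = √(2·2060/1.24) = 57.6 m/s.

57.6 m/s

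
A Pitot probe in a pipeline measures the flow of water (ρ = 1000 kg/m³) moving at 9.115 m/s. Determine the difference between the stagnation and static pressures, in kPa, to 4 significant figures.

ΔP = 41.54 kPa

At the stagnation point the flow is brought to rest, so Bernoulli gives P_stag − P_static = ½ρv².
ΔP = ½·1000·9.115² = 41540 Pa.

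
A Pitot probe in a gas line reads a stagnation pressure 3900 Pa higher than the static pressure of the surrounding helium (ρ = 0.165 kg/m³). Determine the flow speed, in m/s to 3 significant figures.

At the stagnation point the flow is brought to rest, so Bernoulli gives P_stag − P_static = ½ρv².
v = √(2ΔP/ρ) = √(2·3900/0.165) = 217 m/s.

v ≈ 217 m/s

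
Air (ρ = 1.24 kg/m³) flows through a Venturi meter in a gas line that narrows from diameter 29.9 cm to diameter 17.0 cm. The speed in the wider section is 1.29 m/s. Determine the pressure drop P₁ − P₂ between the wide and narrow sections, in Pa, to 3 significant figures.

ΔP ≈ 8.84 Pa

Continuity gives A₁v₁ = A₂v₂, so v₂ = (702 cm²)/(227 cm²) × 1.29 m/s = 3.99 m/s.
With no height change, Bernoulli's equation is P₁ + ½ρv₁² = P₂ + ½ρv₂².
P₁ − P₂ = ½·1.24·(3.99² − 1.29²) = ½·1.24·14.3 = 8.84 Pa.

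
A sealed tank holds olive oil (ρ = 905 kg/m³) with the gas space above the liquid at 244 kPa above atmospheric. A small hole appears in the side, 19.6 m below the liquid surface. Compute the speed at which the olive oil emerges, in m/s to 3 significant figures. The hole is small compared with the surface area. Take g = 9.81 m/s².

Take point 1 at the surface (v₁ ≈ 0) and point 2 at the hole (at atmospheric pressure). Bernoulli: P₁ + ρg h = P_atm + ½ρv₂².
With P₁ − P_atm = 244000 Pa, v₂ = √(2gh + 2ΔP/ρ) = √(2·9.81·19.6 + 2·244000/905) = 30.4 m/s.

30.4 m/s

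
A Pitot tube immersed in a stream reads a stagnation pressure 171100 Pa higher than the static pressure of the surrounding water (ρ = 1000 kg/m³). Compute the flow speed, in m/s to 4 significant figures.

v = 18.50 m/s

Bernoulli between the free stream and the stagnation point: ½ρv² = P_stag − P_static.
v = √(2ΔP/ρ) = √(2·171100/1000) = 18.50 m/s.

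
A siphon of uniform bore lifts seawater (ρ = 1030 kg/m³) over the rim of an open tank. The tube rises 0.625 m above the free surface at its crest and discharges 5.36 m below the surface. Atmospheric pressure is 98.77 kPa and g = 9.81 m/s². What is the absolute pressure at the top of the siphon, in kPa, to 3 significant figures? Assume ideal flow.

P_top = 38.3 kPa

The outlet speed comes from Torricelli: v = √(2g·5.36) = 10.3 m/s.
Continuity keeps v the same throughout the tube; from surface to crest, P_atm + 0 = P_top + ½ρv² + ρg·h_top.
P_top = 98770 − ½·1030·10.3² − 1030·9.81·0.625 = 38300 Pa.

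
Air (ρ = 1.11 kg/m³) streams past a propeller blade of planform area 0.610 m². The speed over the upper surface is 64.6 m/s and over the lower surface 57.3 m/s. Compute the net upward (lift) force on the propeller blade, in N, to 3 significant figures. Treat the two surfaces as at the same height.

F ≈ 301 N

From P + ½ρv² = const at equal height, P_low − P_up = ½ρ(v_up² − v_low²).
ΔP = ½·1.11·(64.6² − 57.3²) = 494 Pa.
Lift = ΔP · A = 494 × 0.610 = 301 N.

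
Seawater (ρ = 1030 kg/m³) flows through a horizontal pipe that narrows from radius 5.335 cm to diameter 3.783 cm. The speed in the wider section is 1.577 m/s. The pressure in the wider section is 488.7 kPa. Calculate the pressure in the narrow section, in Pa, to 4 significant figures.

Mass conservation (A₁v₁ = A₂v₂) gives v₂ = 1.577 × 89.42/11.24 = 12.55 m/s.
Bernoulli (h₁ = h₂): P₁ − P₂ = ½ρ(v₂² − v₁²).
P₂ = P₁ − ½ρ(v₂² − v₁²) = 488700 − ½·1030·(12.55² − 1.577²) = 488700 − 79770 = 408900 Pa.

P₂ ≈ 408900 Pa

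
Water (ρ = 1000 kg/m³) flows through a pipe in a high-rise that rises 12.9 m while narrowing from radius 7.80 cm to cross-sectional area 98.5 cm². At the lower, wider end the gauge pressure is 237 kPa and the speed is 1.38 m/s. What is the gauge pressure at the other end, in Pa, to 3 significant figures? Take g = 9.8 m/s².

P₂ = 108000 Pa

Continuity gives A₁v₁ = A₂v₂, so v₂ = (191 cm²)/(98.5 cm²) × 1.38 m/s = 2.68 m/s.
Applying Bernoulli between the two ends and solving for P₂: P₂ = P₁ + ½ρ(v₁² − v₂²) − ρgΔh.
P₂ = 237000 + ½·1000·(1.38² − 2.68²) − 1000·9.8·(+12.9) = 237000 + (-2630) − (126000) = 108000 Pa.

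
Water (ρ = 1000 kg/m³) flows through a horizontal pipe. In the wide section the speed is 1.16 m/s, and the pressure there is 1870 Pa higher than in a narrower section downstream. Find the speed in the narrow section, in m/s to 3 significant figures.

Horizontal Bernoulli: P₁ + ½ρv₁² = P₂ + ½ρv₂², so v₂² = v₁² + 2(P₁ − P₂)/ρ.
v₂ = √(1.16² + 2·1870/1000) = √(1.35 + 3.74) = 2.26 m/s.

2.26 m/s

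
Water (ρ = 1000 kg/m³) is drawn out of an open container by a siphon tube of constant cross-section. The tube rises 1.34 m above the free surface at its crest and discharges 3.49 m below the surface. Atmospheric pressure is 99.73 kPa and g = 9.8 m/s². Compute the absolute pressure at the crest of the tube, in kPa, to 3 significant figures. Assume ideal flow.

P_top ≈ 52.4 kPa

Bernoulli surface→outlet gives ½v² = g·h_out, so v = √(2·9.8·3.49) = 8.27 m/s.
Continuity keeps v the same throughout the tube; from surface to crest, P_atm + 0 = P_top + ½ρv² + ρg·h_top.
P_top = 99730 − ½·1000·8.27² − 1000·9.8·1.34 = 52400 Pa.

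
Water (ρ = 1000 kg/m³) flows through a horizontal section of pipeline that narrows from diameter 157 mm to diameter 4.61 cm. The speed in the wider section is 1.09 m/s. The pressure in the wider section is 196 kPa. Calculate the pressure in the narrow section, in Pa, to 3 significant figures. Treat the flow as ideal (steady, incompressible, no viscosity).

By continuity, v₂ = v₁·A₁/A₂ = 1.09·(194/16.7) = 12.6 m/s.
Bernoulli (h₁ = h₂): P₁ − P₂ = ½ρ(v₂² − v₁²).
P₂ = P₁ − ½ρ(v₂² − v₁²) = 196000 − ½·1000·(12.6² − 1.09²) = 196000 − 79300 = 117000 Pa.

P₂ ≈ 117000 Pa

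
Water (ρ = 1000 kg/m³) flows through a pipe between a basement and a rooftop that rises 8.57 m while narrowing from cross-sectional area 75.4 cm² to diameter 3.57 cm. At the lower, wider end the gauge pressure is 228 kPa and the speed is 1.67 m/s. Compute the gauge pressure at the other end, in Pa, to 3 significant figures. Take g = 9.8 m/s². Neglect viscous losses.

Continuity gives A₁v₁ = A₂v₂, so v₂ = (75.4 cm²)/(10.0 cm²) × 1.67 m/s = 12.6 m/s.
Bernoulli: P₁ + ½ρv₁² + ρg h₁ = P₂ + ½ρv₂² + ρg h₂, so P₂ = P₁ + ½ρ(v₁² − v₂²) − ρg(h₂ − h₁).
P₂ = 228000 + ½·1000·(1.67² − 12.6²) − 1000·9.8·(+8.57) = 228000 + (-77700) − (84000) = 66300 Pa.

P₂ ≈ 66300 Pa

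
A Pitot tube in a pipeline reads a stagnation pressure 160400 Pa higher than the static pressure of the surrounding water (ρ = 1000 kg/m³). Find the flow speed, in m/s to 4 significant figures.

The dynamic pressure equals the rise in static pressure at the stagnation point: ΔP = ½ρv².
v = √(2ΔP/ρ) = √(2·160400/1000) = 17.91 m/s.

v ≈ 17.91 m/s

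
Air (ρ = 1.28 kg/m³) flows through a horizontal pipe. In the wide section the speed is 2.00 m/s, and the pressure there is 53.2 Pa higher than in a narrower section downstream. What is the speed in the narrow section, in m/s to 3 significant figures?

v₂ ≈ 9.33 m/s

With h₁ = h₂, rearranging Bernoulli gives v₂ = √(v₁² + 2ΔP/ρ).
v₂ = √(2.00² + 2·53.2/1.28) = √(4.00 + 83.1) = 9.33 m/s.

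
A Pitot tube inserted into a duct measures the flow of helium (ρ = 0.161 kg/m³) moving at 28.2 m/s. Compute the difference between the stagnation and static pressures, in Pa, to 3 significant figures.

The dynamic pressure equals the rise in static pressure at the stagnation point: ΔP = ½ρv².
ΔP = ½·0.161·28.2² = 64.0 Pa.

ΔP ≈ 64.0 Pa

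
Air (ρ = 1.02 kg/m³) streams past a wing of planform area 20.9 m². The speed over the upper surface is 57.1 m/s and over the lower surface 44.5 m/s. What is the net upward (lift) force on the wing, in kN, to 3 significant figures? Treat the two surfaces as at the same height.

F ≈ 13.6 kN

From P + ½ρv² = const at equal height, P_low − P_up = ½ρ(v_up² − v_low²).
ΔP = ½·1.02·(57.1² − 44.5²) = 653 Pa.
Lift = ΔP · A = 653 × 20.9 = 13600 N.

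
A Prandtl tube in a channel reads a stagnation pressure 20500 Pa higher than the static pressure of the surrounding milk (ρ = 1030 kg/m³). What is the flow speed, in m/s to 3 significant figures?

The dynamic pressure equals the rise in static pressure at the stagnation point: ΔP = ½ρv².
v = √(2ΔP/ρ) = √(2·20500/1030) = 6.31 m/s.

6.31 m/s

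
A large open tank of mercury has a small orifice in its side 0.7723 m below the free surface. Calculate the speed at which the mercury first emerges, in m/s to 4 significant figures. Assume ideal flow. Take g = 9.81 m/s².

3.893 m/s

With the surface at rest and both surface and jet at atmospheric pressure, Bernoulli gives ρg h = ½ρv², so v = √(2gh) = √(2·9.81·0.7723) = 3.893 m/s.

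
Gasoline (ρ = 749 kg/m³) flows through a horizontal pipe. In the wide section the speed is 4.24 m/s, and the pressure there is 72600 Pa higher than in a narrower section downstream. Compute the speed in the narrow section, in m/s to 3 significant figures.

Along the level pipe P + ½ρv² is conserved, hence v₂² = v₁² + 2(P₁ − P₂)/ρ.
v₂ = √(4.24² + 2·72600/749) = √(18.0 + 194) = 14.6 m/s.

v₂ ≈ 14.6 m/s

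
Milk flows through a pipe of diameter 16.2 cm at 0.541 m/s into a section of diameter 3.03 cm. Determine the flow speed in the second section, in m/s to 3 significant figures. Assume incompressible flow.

15.5 m/s

By continuity, v₂ = v₁·A₁/A₂ = 0.541·(206/7.21) = 15.5 m/s.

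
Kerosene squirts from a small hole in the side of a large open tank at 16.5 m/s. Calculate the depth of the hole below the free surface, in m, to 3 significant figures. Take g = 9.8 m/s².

Inverting v = √(2gh) gives h = v² / 2g.
h = 16.5²/(2·9.8) = 272/19.60 = 13.9 m.

h ≈ 13.9 m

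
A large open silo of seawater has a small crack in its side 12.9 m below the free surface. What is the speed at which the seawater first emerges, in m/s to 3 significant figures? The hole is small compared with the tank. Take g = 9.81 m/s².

v = 15.9 m/s

Bernoulli from surface to hole (P equal, v_surface ≈ 0): v = √(2gh) = √(2×9.81×12.9) = 15.9 m/s.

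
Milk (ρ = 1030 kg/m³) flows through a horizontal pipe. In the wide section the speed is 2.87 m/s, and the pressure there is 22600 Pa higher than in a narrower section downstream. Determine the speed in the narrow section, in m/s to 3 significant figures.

Horizontal Bernoulli: P₁ + ½ρv₁² = P₂ + ½ρv₂², so v₂² = v₁² + 2(P₁ − P₂)/ρ.
v₂ = √(2.87² + 2·22600/1030) = √(8.24 + 43.9) = 7.22 m/s.

7.22 m/s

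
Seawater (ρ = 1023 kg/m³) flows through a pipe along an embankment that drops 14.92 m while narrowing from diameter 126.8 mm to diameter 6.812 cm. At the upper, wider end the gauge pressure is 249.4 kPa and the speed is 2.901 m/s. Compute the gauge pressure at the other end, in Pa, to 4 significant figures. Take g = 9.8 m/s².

Mass conservation (A₁v₁ = A₂v₂) gives v₂ = 2.901 × 126.3/36.45 = 10.05 m/s.
Bernoulli: P₁ + ½ρv₁² + ρg h₁ = P₂ + ½ρv₂² + ρg h₂, so P₂ = P₁ + ½ρ(v₁² − v₂²) − ρg(h₂ − h₁).
P₂ = 249400 + ½·1023·(2.901² − 10.05²) − 1023·9.8·(−14.92) = 249400 + (-47370) − (-149600) = 351600 Pa.

P₂ ≈ 351600 Pa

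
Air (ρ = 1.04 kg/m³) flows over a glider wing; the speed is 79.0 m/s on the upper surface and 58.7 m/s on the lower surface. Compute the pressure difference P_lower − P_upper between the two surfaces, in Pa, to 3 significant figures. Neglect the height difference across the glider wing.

The pressure is lower where the speed is higher: ΔP = ½ρ(v_up² − v_low²).
ΔP = ½·1.04·(79.0² − 58.7²) = 1450 Pa.

1450 Pa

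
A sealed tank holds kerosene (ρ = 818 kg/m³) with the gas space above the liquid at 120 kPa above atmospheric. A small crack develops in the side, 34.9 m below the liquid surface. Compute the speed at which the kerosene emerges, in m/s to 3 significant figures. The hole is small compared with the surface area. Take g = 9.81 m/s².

Take point 1 at the surface (v₁ ≈ 0) and point 2 at the hole (at atmospheric pressure). Bernoulli: P₁ + ρg h = P_atm + ½ρv₂².
With P₁ − P_atm = 120000 Pa, v₂ = √(2gh + 2ΔP/ρ) = √(2·9.81·34.9 + 2·120000/818) = 31.3 m/s.

v = 31.3 m/s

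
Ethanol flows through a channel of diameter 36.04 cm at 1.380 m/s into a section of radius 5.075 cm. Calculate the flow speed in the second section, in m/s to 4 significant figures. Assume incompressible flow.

Mass conservation (A₁v₁ = A₂v₂) gives v₂ = 1.380 × 1020/80.91 = 17.40 m/s.

17.40 m/s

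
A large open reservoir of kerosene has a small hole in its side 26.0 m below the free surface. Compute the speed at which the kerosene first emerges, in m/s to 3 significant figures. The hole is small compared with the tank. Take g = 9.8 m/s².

v ≈ 22.6 m/s

With the surface at rest and both surface and jet at atmospheric pressure, Bernoulli gives ρg h = ½ρv², so v = √(2gh) = √(2·9.8·26.0) = 22.6 m/s.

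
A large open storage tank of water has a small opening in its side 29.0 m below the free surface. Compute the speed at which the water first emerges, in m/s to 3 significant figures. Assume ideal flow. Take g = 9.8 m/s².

The surface is effectively still and both ends are open, so ½v² = gh and v = √(2·9.8·29.0) = 23.8 m/s.

v ≈ 23.8 m/s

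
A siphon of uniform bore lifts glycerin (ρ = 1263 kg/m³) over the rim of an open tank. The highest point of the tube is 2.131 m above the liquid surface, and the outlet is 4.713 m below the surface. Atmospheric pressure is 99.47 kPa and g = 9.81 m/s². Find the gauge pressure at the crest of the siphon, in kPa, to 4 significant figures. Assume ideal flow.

From the surface to the outlet (both open to atmosphere, surface at rest): v = √(2g·h_out) = √(2·9.81·4.713) = 9.616 m/s.
With constant cross-section the crest speed equals v; applying Bernoulli from the surface up to the crest, P_top = P_atm − ½ρv² − ρg·h_top.
P_top = 99470 − ½·1263·9.616² − 1263·9.81·2.131 = 14670 Pa. So P_gauge = P_top − P_atm = -84800 Pa.

P_gauge = -84.80 kPa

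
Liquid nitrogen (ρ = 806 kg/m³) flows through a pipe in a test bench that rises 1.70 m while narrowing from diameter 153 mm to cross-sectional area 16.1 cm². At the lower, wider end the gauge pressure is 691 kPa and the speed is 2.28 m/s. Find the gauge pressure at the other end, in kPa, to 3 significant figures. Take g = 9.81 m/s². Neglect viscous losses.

P₂ ≈ 406 kPa

The volume flow rate is constant, so v₂ = (A₁/A₂)v₁ = (184/16.1)·2.28 = 26.0 m/s.
Bernoulli: P₁ + ½ρv₁² + ρg h₁ = P₂ + ½ρv₂² + ρg h₂, so P₂ = P₁ + ½ρ(v₁² − v₂²) − ρg(h₂ − h₁).
P₂ = 691000 + ½·806·(2.28² − 26.0²) − 806·9.81·(+1.70) = 691000 + (-271000) − (13400) = 406000 Pa.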